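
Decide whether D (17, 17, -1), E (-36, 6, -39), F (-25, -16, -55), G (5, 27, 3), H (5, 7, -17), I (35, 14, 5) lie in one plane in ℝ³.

The plane through D, E, F has normal n = DE × DF = (-660, -1266, 1287) and equation n·P = -34029.
Checking the remaining points: n·G = -33621, n·H = -34041, n·I = -34389.
Since n·G = -33621 ≠ -34029, G is off the plane and the points are not all coplanar.

No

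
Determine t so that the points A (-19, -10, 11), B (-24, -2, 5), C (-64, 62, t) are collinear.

Direction AB = (-5, 8, -6). From the x-coordinate of C, the parameter along the line is τ = (-64 − (-19))/(-5) = 9.
Then t = 11 + 9·(-6) = -43.

-43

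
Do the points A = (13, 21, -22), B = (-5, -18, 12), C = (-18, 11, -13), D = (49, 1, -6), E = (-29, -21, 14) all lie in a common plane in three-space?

No

The plane through A, B, C has normal n = AB × AC = (-11, -892, -1029) and equation n·P = 3763.
Checking the remaining points: n·D = 4743, n·E = 4645.
Since n·D = 4743 ≠ 3763, D is off the plane and the points are not all coplanar.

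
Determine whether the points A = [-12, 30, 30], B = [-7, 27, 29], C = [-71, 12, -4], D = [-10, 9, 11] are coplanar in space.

No

With A as base: AB = (5, -3, -1), AC = (-59, -18, -34), AD = (2, -21, -19).
AC × AD = (-372, -1189, 1275).
AB · (AC × AD) = 432.
Since 432 ≠ 0, the four points are not coplanar.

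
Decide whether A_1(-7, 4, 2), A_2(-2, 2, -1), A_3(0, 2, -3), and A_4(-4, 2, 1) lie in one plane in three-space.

Yes

A normal to the plane through A_1, A_2, A_3 is n = A_1A_2 × A_1A_3 = (4, 4, 4).
The plane has equation n·P = -4. For A_4: n·A_4 = -4.
Equal, so A_4 lies in the plane and all four are coplanar.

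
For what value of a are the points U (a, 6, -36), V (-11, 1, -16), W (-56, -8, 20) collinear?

Direction VW = (-45, -9, 36). From the y-coordinate of U, the parameter along the line is τ = (6 − 1)/(-9) = -5/9.
Then a = (-11) + (-5/9)·(-45) = 14.

14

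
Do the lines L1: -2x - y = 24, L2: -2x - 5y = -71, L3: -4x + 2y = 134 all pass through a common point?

Intersecting L1 and L2: solving the 2×2 system gives (x, y) = (-191/8, 95/4).
Substitute into L3: (-4)(-191/8) + (2)(95/4) = 143.
But L3 requires 134 ≠ 143, so the three lines have no common point.

No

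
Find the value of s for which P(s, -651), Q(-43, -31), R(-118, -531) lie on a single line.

The three points are collinear iff det[PQ; PR] = 0.
This determinant is linear in s: (500)s + (68000) = 0, so s = -136.

-136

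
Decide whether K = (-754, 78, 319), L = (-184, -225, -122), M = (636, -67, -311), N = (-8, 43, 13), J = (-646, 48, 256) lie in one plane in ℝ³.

Yes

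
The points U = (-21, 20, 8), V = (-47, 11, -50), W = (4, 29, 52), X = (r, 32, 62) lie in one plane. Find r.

Normal to plane UVW: n = (126, -306, -9); plane equation n·P = -8838.
Requiring n·X = -8838: (126)r + (-10350) = -8838.
So r = 12.

12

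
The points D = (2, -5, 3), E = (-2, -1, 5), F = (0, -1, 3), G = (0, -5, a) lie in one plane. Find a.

5

Normal to plane DEF: n = (-8, -4, -8); plane equation n·P = -20.
Requiring n·G = -20: (-8)a + (20) = -20.
So a = 5.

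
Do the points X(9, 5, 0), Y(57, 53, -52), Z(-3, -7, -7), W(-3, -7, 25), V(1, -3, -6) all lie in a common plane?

The plane through X, Y, Z has normal n = XY × XZ = (-960, 960, 0) and equation n·P = -3840.
Checking the remaining points: n·W = -3840, n·V = -3840.
All equal -3840, so all 5 points lie in one plane.

Yes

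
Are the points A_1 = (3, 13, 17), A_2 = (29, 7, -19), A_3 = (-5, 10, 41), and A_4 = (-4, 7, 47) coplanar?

A normal to the plane through A_1, A_2, A_3 is n = A_1A_2 × A_1A_3 = (-252, -336, -126).
The plane has equation n·P = -7266. For A_4: n·A_4 = -7266.
Equal, so A_4 lies in the plane and all four are coplanar.

Yes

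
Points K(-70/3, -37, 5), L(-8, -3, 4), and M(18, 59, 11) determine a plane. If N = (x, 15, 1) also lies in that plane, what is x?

2/3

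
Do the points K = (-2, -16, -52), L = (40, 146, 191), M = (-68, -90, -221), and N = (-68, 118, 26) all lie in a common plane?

A normal to the plane through K, L, M is n = KL × KM = (-9396, -8940, 7584).
The plane has equation n·P = -232536. For N: n·N = -218808.
-218808 ≠ -232536, so N is off the plane.

No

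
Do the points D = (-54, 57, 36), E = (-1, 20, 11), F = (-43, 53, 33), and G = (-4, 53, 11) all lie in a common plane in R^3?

The four points are coplanar iff the 3×3 determinant with rows DE, DF, DG is zero.
Rows: (53, -37, -25), (11, -4, -3), (50, -4, -25).
Expanding along the first row: (53)(88) − (-37)(-125) + (-25)(156) = -3861.
Nonzero ⇒ not coplanar.

No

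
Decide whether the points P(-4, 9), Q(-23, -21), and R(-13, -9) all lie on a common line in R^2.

PQ = (-19, -30), PR = (-9, -18).
Twice the signed area of △PQR is (-19)(-18) − (-30)(-9) = 72.
The area is nonzero, so the three points are not collinear.

No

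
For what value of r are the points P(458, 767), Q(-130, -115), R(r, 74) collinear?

-4

The three points are collinear iff det[PQ; PR] = 0.
This determinant is linear in r: (882)r + (3528) = 0, so r = -4.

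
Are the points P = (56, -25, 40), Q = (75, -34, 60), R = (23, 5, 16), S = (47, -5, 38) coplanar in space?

No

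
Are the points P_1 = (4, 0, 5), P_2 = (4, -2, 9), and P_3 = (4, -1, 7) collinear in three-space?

P_1P_2 = (0, -2, 4), P_1P_3 = (0, -1, 2).
P_1P_2 × P_1P_3 = (0, 0, 0).
The cross product vanishes, so the three points are collinear.

Yes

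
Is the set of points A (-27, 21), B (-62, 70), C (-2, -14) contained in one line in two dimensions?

AB = (-35, 49), AC = (25, -35).
Twice the signed area of △ABC is (-35)(-35) − (49)(25) = 0.
The triangle is degenerate (zero area), so the points are collinear.

Yes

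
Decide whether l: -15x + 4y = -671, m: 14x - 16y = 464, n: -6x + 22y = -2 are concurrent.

No

Lines aᵢx + bᵢy = cᵢ with pairwise distinct directions are concurrent exactly when det[aᵢ bᵢ cᵢ] = 0.
Here the determinant is -636.
Nonzero, so no common point exists.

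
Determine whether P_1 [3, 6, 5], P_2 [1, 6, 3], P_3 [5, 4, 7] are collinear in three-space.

No

P_1P_2 = (-2, 0, -2), P_1P_3 = (2, -2, 2).
Comparing components 2 and 3: (0)(2) − (-2)(-2) = -4 ≠ 0, so P_1P_2 and P_1P_3 are not parallel and the points are not collinear.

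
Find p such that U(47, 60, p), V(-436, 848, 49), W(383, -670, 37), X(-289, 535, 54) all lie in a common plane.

The points are coplanar iff UV · (UW × UX) = 0.
Expanding, this is linear in p: (33201)p + (-763623) = 0.
So p = 23.

23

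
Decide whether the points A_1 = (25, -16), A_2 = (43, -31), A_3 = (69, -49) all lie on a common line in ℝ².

A_1A_2 = (18, -15), A_1A_3 = (44, -33).
If collinear, A_1A_3 would be a scalar multiple of A_1A_2. But (18)·(-33) ≠ (-15)·(44) (difference 66), so they are not parallel; the points are not collinear.

No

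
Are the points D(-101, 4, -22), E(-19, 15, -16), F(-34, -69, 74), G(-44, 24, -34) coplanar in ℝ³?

With D as base: DE = (82, 11, 6), DF = (67, -73, 96), DG = (57, 20, -12).
DF × DG = (-1044, 6276, 5501).
DE · (DF × DG) = 16434.
Since 16434 ≠ 0, the four points are not coplanar.

No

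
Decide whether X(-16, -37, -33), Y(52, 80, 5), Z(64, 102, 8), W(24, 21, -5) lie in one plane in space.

A normal to the plane through X, Y, Z is n = XY × XZ = (-485, 252, 92).
The plane has equation n·P = -4600. For W: n·W = -6808.
-6808 ≠ -4600, so W is off the plane.

No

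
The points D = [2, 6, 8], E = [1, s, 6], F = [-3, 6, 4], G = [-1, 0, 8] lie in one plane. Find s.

Normal to plane DFG: n = (-24, 12, 30); plane equation n·P = 264.
Requiring n·E = 264: (12)s + (156) = 264.
So s = 9.

9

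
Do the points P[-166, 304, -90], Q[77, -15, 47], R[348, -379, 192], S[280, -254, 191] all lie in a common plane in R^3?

A normal to the plane through P, Q, R is n = PQ × PR = (3613, 1892, -2003).
The plane has equation n·X = 155680. For S: n·S = 148499.
148499 ≠ 155680, so S is off the plane.

No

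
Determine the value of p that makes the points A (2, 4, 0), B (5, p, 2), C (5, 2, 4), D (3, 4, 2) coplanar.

The points are coplanar iff AB · (AC × AD) = 0.
Expanding, this is linear in p: (-2)p + (0) = 0.
So p = 0.

0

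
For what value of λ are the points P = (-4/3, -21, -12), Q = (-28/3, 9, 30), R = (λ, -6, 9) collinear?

-16/3

Direction PQ = (-8, 30, 42). From the y-coordinate of R, the parameter along the line is τ = (-6 − (-21))/30 = 1/2.
Then λ = (-4/3) + 1/2·(-8) = -16/3.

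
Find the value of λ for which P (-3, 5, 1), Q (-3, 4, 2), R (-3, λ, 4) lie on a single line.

Direction PQ = (0, -1, 1). From the z-coordinate of R, the parameter along the line is τ = (4 − 1)/1 = 3.
Then λ = 5 + 3·(-1) = 2.

2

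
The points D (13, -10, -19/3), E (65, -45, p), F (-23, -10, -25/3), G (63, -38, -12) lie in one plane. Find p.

Normal to plane DFG: n = (-56, -304, 1008); plane equation n·P = -4072.
Requiring n·E = -4072: (1008)p + (10040) = -4072.
So p = -14.

-14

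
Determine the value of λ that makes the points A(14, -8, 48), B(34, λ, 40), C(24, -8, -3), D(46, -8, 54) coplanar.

-8

Normal to plane ACD: n = (0, -1692, 0); plane equation n·P = 13536.
Requiring n·B = 13536: (-1692)λ + (0) = 13536.
So λ = -8.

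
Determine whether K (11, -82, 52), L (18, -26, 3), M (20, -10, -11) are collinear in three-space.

KL = (7, 56, -49), KM = (9, 72, -63).
KL × KM = (0, 0, 0).
The cross product vanishes, so the three points are collinear.

Yes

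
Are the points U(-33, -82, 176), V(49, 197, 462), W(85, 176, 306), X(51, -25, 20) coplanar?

A normal to the plane through U, V, W is n = UV × UW = (-37518, 23088, -11766).
The plane has equation n·P = -2725938. For X: n·X = -2725938.
Equal, so X lies in the plane and all four are coplanar.

Yes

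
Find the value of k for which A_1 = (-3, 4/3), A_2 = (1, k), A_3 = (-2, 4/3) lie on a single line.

4/3

The three points are collinear iff det[A_1A_2; A_1A_3] = 0.
This determinant is linear in k: (-1)k + (4/3) = 0, so k = 4/3.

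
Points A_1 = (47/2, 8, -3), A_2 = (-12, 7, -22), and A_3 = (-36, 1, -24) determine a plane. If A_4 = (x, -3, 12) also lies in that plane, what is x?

11

A normal to the plane is n = A_1A_2 × A_1A_3 = (-112, 385, 189).
A_4 lies in the plane iff n · A_1A_4 = 0.
This gives (-112)x + (1232) = 0, so x = 11.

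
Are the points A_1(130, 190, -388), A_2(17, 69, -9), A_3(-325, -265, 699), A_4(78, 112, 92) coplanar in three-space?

No

The four points are coplanar iff the 3×3 determinant with rows A_1A_2, A_1A_3, A_1A_4 is zero.
Rows: (-113, -121, 379), (-455, -455, 1087), (-52, -78, 480).
Expanding along the first row: (-113)(-133614) − (-121)(-161876) + (379)(11830) = -5044.
Nonzero ⇒ not coplanar.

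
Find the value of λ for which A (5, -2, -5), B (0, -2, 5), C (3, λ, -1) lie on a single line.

-2

Direction AB = (-5, 0, 10). From the x-coordinate of C, the parameter along the line is τ = (3 − 5)/(-5) = 2/5.
Then λ = (-2) + 2/5·(0) = -2.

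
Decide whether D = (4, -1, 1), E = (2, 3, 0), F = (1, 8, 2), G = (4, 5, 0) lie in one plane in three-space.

With D as base: DE = (-2, 4, -1), DF = (-3, 9, 1), DG = (0, 6, -1).
DF × DG = (-15, -3, -18).
DE · (DF × DG) = 36.
Since 36 ≠ 0, the four points are not coplanar.

No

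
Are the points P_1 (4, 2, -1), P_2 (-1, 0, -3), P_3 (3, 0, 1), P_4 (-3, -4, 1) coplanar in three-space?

Yes

With P_1 as base: P_1P_2 = (-5, -2, -2), P_1P_3 = (-1, -2, 2), P_1P_4 = (-7, -6, 2).
P_1P_3 × P_1P_4 = (8, -12, -8).
P_1P_2 · (P_1P_3 × P_1P_4) = 0.
The scalar triple product vanishes, so the four points are coplanar.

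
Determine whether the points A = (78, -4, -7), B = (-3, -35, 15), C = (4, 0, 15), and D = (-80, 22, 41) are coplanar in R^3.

Yes

The four points are coplanar iff the 3×3 determinant with rows AB, AC, AD is zero.
Rows: (-81, -31, 22), (-74, 4, 22), (-158, 26, 48).
Expanding along the first row: (-81)(-380) − (-31)(-76) + (22)(-1292) = 0.
Zero determinant ⇒ coplanar.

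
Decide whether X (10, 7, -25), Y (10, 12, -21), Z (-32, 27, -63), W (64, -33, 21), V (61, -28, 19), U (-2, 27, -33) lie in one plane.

The plane through X, Y, Z has normal n = XY × XZ = (-270, -168, 210) and equation n·P = -9126.
Checking the remaining points: n·W = -7326, n·V = -7776, n·U = -10926.
Since n·W = -7326 ≠ -9126, W is off the plane and the points are not all coplanar.

No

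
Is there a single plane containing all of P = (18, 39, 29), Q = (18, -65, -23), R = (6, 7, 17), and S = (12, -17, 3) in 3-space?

Yes

A normal to the plane through P, Q, R is n = PQ × PR = (-416, 624, -1248).
The plane has equation n·X = -19344. For S: n·S = -19344.
Equal, so S lies in the plane and all four are coplanar.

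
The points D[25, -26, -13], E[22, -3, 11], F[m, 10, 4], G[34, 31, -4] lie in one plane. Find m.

27

The points are coplanar iff DE · (DF × DG) = 0.
Expanding, this is linear in m: (1161)m + (-31347) = 0.
So m = 27.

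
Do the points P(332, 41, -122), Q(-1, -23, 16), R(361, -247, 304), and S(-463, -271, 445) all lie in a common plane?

The four points are coplanar iff the 3×3 determinant with rows PQ, PR, PS is zero.
Rows: (-333, -64, 138), (29, -288, 426), (-795, -312, 567).
Expanding along the first row: (-333)(-30384) − (-64)(355113) + (138)(-238008) = 0.
Zero determinant ⇒ coplanar.

Yes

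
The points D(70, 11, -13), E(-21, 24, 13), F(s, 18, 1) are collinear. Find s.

Direction DE = (-91, 13, 26). From the y-coordinate of F, the parameter along the line is τ = (18 − 11)/13 = 7/13.
Then s = 70 + 7/13·(-91) = 21.

21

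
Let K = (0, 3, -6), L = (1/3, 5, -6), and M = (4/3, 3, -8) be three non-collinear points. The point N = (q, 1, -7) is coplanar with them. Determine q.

The plane through K, L, M has equation −4x + (2/3)y − (8/3)z = 18.
Substituting N: (-4)q + (58/3) = 18, so q = 1/3.

1/3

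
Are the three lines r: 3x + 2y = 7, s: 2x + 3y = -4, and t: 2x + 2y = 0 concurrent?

Lines aᵢx + bᵢy = cᵢ with pairwise distinct directions are concurrent exactly when det[aᵢ bᵢ cᵢ] = 0.
Here the determinant is -6.
Nonzero, so no common point exists.

No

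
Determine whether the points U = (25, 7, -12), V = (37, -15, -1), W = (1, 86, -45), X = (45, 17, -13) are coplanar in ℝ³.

A normal to the plane through U, V, W is n = UV × UW = (-143, 132, 420).
The plane has equation n·P = -7691. For X: n·X = -9651.
-9651 ≠ -7691, so X is off the plane.

No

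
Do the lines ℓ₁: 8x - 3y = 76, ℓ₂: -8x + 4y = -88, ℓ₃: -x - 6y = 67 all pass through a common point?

Yes

Lines aᵢx + bᵢy = cᵢ with pairwise distinct directions are concurrent exactly when det[aᵢ bᵢ cᵢ] = 0.
Here the determinant is 0.
It vanishes, so the lines are concurrent at (5, -12).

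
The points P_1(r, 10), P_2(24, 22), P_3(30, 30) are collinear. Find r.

Collinearity: (P_1 − P_2) must be parallel to (P_3 − P_2) = (6, 8).
Cross-multiplying the components: (r − 24)·(8) = (-12)·(6).
Solving gives r = 15.

15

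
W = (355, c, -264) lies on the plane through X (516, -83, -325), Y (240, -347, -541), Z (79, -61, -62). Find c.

Coplanarity requires XY · (XZ × XW) = 0.
XY = (-276, -264, -216), XZ = (-437, 22, 263); the triple product is linear in c with coefficient 166980 and constant term 16864980.
Setting it to zero: c = -101.

-101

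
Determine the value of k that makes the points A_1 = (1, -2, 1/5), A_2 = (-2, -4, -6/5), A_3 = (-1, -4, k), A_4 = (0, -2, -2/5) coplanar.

-3/5

Normal to plane A_1A_2A_4: n = (6/5, -2/5, -2); plane equation n·P = 8/5.
Requiring n·A_3 = 8/5: (-2)k + (2/5) = 8/5.
So k = -3/5.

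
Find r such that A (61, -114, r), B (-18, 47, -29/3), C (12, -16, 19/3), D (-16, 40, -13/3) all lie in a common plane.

25

The points are coplanar iff AB · (AC × AD) = 0.
Expanding, this is linear in r: (84)r + (-2100) = 0.
So r = 25.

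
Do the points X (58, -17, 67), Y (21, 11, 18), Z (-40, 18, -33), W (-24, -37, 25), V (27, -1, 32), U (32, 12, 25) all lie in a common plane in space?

The plane through X, Y, Z has normal n = XY × XZ = (-1085, 1102, 1449) and equation n·P = 15419.
Checking the remaining points: n·W = 21491, n·V = 15971, n·U = 14729.
Since n·W = 21491 ≠ 15419, W is off the plane and the points are not all coplanar.

No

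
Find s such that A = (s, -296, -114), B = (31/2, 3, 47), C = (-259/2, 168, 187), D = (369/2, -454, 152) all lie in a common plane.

Coplanarity ⇔ det[AB; AC; AD] = 0.
Expanding, this is linear in s: (-81305)s + (38132045/2) = 0.
So s = 469/2.

469/2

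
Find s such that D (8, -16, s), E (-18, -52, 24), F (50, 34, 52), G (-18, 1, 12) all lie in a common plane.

The points are coplanar iff DE · (DF × DG) = 0.
Expanding, this is linear in s: (-3604)s + (122536) = 0.
So s = 34.

34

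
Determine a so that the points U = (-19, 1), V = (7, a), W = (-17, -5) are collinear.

-77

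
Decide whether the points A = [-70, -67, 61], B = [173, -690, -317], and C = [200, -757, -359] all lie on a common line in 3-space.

AB = (243, -623, -378), AC = (270, -690, -420).
Comparing components 2 and 3: (-623)(-420) − (-378)(-690) = 840 ≠ 0, so AB and AC are not parallel and the points are not collinear.

No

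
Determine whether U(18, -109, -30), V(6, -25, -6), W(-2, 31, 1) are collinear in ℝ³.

UV = (-12, 84, 24), UW = (-20, 140, 31).
Comparing components 2 and 3: (84)(31) − (24)(140) = -756 ≠ 0, so UV and UW are not parallel and the points are not collinear.

No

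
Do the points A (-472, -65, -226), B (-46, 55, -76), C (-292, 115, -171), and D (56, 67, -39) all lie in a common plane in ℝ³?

Yes

The four points are coplanar iff the 3×3 determinant with rows AB, AC, AD is zero.
Rows: (426, 120, 150), (180, 180, 55), (528, 132, 187).
Expanding along the first row: (426)(26400) − (120)(4620) + (150)(-71280) = 0.
Zero determinant ⇒ coplanar.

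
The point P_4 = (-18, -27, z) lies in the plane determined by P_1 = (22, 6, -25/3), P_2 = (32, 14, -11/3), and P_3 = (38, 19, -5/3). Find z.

-23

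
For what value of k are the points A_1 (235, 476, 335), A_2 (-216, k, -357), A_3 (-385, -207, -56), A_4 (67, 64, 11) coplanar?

-445

Normal to plane A_1A_3A_4: n = (60200, -135192, 140696); plane equation n·P = -3071232.
Requiring n·A_2 = -3071232: (-135192)k + (-63231672) = -3071232.
So k = -445.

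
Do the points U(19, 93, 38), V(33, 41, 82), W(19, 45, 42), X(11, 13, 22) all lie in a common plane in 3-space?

With U as base: UV = (14, -52, 44), UW = (0, -48, 4), UX = (-8, -80, -16).
UW × UX = (1088, -32, -384).
UV · (UW × UX) = 0.
The scalar triple product vanishes, so the four points are coplanar.

Yes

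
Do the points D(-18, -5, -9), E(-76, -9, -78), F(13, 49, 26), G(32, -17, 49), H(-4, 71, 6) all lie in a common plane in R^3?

No

The plane through D, E, F has normal n = DE × DF = (3586, -109, -3008) and equation n·P = -36931.
Checking the remaining points: n·G = -30787, n·H = -40131.
Since n·G = -30787 ≠ -36931, G is off the plane and the points are not all coplanar.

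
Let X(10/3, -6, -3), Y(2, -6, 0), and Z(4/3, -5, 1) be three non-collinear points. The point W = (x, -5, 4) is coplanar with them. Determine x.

0

A normal to the plane is n = XY × XZ = (-3, -2/3, -4/3).
W lies in the plane iff n · XW = 0.
This gives (-3)x + (0) = 0, so x = 0.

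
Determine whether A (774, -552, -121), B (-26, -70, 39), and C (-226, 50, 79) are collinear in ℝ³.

AB = (-800, 482, 160), AC = (-1000, 602, 200).
AB × AC = (80, 0, 400).
The cross product is nonzero, so the points do not lie on one line.

No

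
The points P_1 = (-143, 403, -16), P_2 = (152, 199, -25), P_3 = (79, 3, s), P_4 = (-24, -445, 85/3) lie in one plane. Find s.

-22/3

Coplanarity ⇔ det[P_1P_2; P_1P_3; P_1P_4] = 0.
Expanding, this is linear in s: (225884)s + (4969448/3) = 0.
So s = -22/3.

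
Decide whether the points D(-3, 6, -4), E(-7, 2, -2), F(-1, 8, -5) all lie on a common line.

Yes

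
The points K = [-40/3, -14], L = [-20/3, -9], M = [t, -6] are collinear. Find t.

The three points are collinear iff det[KL; KM] = 0.
This determinant is linear in t: (-5)t + (-40/3) = 0, so t = -8/3.

-8/3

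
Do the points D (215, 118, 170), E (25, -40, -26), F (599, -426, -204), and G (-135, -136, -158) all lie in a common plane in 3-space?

A normal to the plane through D, E, F is n = DE × DF = (-47532, -146324, 164032).
The plane has equation n·P = 399828. For G: n·G = 399828.
Equal, so G lies in the plane and all four are coplanar.

Yes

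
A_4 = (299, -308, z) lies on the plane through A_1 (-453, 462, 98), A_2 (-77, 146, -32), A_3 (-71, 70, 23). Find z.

-51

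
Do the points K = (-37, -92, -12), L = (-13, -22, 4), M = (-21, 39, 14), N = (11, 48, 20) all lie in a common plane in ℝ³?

A normal to the plane through K, L, M is n = KL × KM = (-276, -368, 2024).
The plane has equation n·P = 19780. For N: n·N = 19780.
Equal, so N lies in the plane and all four are coplanar.

Yes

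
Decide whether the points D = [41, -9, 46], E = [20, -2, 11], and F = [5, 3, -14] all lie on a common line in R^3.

DE = (-21, 7, -35), DF = (-36, 12, -60).
DE × DF = (0, 0, 0).
The cross product vanishes, so the three points are collinear.

Yes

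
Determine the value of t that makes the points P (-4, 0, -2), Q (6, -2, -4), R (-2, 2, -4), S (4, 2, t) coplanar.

Coplanarity ⇔ det[PQ; PR; PS] = 0.
Expanding, this is linear in t: (24)t + (144) = 0.
So t = -6.

-6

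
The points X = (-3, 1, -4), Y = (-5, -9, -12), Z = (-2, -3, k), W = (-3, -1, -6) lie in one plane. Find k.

Normal to plane XYW: n = (4, -4, 4); plane equation n·P = -32.
Requiring n·Z = -32: (4)k + (4) = -32.
So k = -9.

-9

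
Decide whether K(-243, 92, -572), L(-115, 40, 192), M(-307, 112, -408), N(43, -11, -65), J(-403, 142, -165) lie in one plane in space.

No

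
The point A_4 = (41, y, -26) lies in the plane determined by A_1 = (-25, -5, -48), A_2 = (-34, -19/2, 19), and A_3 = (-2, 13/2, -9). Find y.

28

The plane through A_1, A_2, A_3 has equation −946x + 1892y = 14190.
Substituting A_4: (1892)y + (-38786) = 14190, so y = 28.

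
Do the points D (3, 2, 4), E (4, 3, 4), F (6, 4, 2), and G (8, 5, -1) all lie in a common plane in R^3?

No

The four points are coplanar iff the 3×3 determinant with rows DE, DF, DG is zero.
Rows: (1, 1, 0), (3, 2, -2), (5, 3, -5).
Expanding along the first row: (1)(-4) − (1)(-5) + (0)(-1) = 1.
Nonzero ⇒ not coplanar.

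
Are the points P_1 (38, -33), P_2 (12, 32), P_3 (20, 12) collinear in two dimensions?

Yes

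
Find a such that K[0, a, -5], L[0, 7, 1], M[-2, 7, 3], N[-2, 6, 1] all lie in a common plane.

4

Coplanarity ⇔ det[KL; KM; KN] = 0.
Expanding, this is linear in a: (4)a + (-16) = 0.
So a = 4.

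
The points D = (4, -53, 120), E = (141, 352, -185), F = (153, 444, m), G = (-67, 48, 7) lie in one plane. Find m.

-261

Coplanarity ⇔ det[DE; DF; DG] = 0.
Expanding, this is linear in m: (-42592)m + (-11116512) = 0.
So m = -261.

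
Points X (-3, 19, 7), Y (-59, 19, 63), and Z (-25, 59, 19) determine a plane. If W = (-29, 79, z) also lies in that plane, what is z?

Coplanarity requires XY · (XZ × XW) = 0.
XY = (-56, 0, 56), XZ = (-22, 40, 12); the triple product is linear in z with coefficient -2240 and constant term 40320.
Setting it to zero: z = 18.

18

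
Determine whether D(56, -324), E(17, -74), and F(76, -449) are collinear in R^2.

DE = (-39, 250), DF = (20, -125).
det[DE; DF] = (-39)(-125) − (250)(20) = -125.
The determinant is nonzero, so they are not collinear.

No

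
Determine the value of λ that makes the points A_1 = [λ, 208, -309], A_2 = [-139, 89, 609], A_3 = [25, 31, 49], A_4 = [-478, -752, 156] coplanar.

257

The points are coplanar iff A_1A_2 · (A_1A_3 × A_1A_4) = 0.
Expanding, this is linear in λ: (444686)λ + (-114284302) = 0.
So λ = 257.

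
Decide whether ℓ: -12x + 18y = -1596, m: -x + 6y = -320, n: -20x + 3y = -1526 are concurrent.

No

Intersecting ℓ and m: solving the 2×2 system gives (x, y) = (212/3, -374/9).
Substitute into n: (-20)(212/3) + (3)(-374/9) = -1538.
But n requires -1526 ≠ -1538, so the three lines have no common point.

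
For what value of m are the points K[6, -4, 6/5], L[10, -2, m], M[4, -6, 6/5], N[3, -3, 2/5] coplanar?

Coplanarity ⇔ det[KL; KM; KN] = 0.
Expanding, this is linear in m: (-8)m + (64/5) = 0.
So m = 8/5.

8/5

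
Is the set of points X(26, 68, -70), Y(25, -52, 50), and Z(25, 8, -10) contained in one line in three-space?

XY = (-1, -120, 120), XZ = (-1, -60, 60).
Comparing components 3 and 1: (120)(-1) − (-1)(60) = -60 ≠ 0, so XY and XZ are not parallel and the points are not collinear.

No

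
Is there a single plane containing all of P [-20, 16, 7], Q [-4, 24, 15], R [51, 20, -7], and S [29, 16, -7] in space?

Yes

The four points are coplanar iff the 3×3 determinant with rows PQ, PR, PS is zero.
Rows: (16, 8, 8), (71, 4, -14), (49, 0, -14).
Expanding along the first row: (16)(-56) − (8)(-308) + (8)(-196) = 0.
Zero determinant ⇒ coplanar.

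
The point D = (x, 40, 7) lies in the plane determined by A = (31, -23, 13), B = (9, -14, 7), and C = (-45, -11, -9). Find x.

-3

A normal to the plane is n = AB × AC = (-126, -28, 420).
D lies in the plane iff n · AD = 0.
This gives (-126)x + (-378) = 0, so x = -3.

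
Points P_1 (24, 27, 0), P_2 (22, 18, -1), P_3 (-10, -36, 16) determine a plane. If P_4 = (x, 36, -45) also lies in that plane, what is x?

66

Coplanarity requires P_1P_2 · (P_1P_3 × P_1P_4) = 0.
P_1P_2 = (-2, -9, -1), P_1P_3 = (-34, -63, 16); the triple product is linear in x with coefficient -207 and constant term 13662.
Setting it to zero: x = 66.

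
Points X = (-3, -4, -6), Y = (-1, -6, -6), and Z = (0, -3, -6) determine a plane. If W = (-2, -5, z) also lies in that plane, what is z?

A normal to the plane is n = XY × XZ = (0, 0, 8).
W lies in the plane iff n · XW = 0.
This gives (8)z + (48) = 0, so z = -6.

-6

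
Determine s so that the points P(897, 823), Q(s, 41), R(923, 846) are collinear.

13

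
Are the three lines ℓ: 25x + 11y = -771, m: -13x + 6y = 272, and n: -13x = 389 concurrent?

Intersecting ℓ and m: solving the 2×2 system gives (x, y) = (-26, -11).
Substitute into n: (-13)(-26) + (0)(-11) = 338.
But n requires 389 ≠ 338, so the three lines have no common point.

No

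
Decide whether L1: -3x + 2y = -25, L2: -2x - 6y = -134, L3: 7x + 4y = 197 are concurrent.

The three lines meet at one point iff the augmented coefficient matrix [aᵢ bᵢ cᵢ] has rank < 3, i.e. its determinant vanishes.
Here the determinant is 0.
It vanishes, so the lines are concurrent at (19, 16).

Yes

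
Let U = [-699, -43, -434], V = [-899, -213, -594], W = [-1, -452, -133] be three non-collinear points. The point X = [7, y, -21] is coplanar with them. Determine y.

-34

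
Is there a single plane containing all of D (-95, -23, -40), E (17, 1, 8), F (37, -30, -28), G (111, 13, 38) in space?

Yes

A normal to the plane through D, E, F is n = DE × DF = (624, 4992, -3952).
The plane has equation n·P = -16016. For G: n·G = -16016.
Equal, so G lies in the plane and all four are coplanar.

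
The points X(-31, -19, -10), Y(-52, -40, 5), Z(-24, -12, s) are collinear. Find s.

-15

Collinearity requires XY × XZ = 0; each component is linear in s.
The x-component gives (-21)s + (-315) = 0, so s = -15.
The remaining components then also vanish.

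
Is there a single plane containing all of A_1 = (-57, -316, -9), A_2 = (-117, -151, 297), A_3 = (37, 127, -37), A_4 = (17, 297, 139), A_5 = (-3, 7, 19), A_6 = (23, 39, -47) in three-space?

The plane through A_1, A_2, A_3 has normal n = A_1A_2 × A_1A_3 = (-140178, 27084, -42090) and equation n·P = -189588.
Checking the remaining points: n·A_4 = -189588, n·A_5 = -189588, n·A_6 = -189588.
All equal -189588, so all 6 points lie in one plane.

Yes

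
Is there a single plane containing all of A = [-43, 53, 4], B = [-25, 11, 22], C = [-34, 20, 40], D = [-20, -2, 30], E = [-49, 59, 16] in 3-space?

The plane through A, B, C has normal n = AB × AC = (-918, -486, -216) and equation n·P = 12852.
Checking the remaining points: n·D = 12852, n·E = 12852.
All equal 12852, so all 5 points lie in one plane.

Yes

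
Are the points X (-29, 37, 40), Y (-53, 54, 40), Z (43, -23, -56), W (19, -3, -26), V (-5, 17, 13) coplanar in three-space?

No

The plane through X, Y, Z has normal n = XY × XZ = (-1632, -2304, 216) and equation n·P = -29280.
Checking the remaining points: n·W = -29712, n·V = -28200.
Since n·W = -29712 ≠ -29280, W is off the plane and the points are not all coplanar.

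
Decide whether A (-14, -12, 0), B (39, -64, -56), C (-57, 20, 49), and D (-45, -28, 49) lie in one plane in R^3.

A normal to the plane through A, B, C is n = AB × AC = (-756, -189, -540).
The plane has equation n·P = 12852. For D: n·D = 12852.
Equal, so D lies in the plane and all four are coplanar.

Yes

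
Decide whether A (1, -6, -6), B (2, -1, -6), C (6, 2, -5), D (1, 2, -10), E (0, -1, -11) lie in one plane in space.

The plane through A, B, C has normal n = AB × AC = (5, -1, -17) and equation n·P = 113.
Checking the remaining points: n·D = 173, n·E = 188.
Since n·D = 173 ≠ 113, D is off the plane and the points are not all coplanar.

No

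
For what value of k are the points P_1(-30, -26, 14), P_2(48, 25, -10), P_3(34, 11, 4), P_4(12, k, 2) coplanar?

The points are coplanar iff P_1P_2 · (P_1P_3 × P_1P_4) = 0.
Expanding, this is linear in k: (-756)k + (756) = 0.
So k = 1.

1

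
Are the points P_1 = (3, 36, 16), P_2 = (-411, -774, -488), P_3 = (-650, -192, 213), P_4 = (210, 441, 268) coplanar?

Yes

A normal to the plane through P_1, P_2, P_3 is n = P_1P_2 × P_1P_3 = (-274482, 410670, -434538).
The plane has equation n·P = 7008066. For P_4: n·P_4 = 7008066.
Equal, so P_4 lies in the plane and all four are coplanar.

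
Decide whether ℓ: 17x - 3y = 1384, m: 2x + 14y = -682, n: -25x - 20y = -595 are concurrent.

Intersecting ℓ and m: solving the 2×2 system gives (x, y) = (8665/122, -7181/122).
Substitute into n: (-25)(8665/122) + (-20)(-7181/122) = -73005/122.
But n requires -595 ≠ -73005/122, so the three lines have no common point.

No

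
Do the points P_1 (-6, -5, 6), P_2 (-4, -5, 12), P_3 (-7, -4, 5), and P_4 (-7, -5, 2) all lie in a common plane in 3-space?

No

A normal to the plane through P_1, P_2, P_3 is n = P_1P_2 × P_1P_3 = (-6, -4, 2).
The plane has equation n·P = 68. For P_4: n·P_4 = 66.
66 ≠ 68, so P_4 is off the plane.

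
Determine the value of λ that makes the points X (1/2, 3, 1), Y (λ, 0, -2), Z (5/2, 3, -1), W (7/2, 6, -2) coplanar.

7/2

Normal to plane XZW: n = (6, 0, 6); plane equation n·P = 9.
Requiring n·Y = 9: (6)λ + (-12) = 9.
So λ = 7/2.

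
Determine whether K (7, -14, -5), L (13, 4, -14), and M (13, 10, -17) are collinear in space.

No

KL = (6, 18, -9), KM = (6, 24, -12).
Comparing components 3 and 1: (-9)(6) − (6)(-12) = 18 ≠ 0, so KL and KM are not parallel and the points are not collinear.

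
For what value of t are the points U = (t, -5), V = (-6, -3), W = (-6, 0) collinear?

-6

Collinearity: (U − V) must be parallel to (W − V) = (0, 3).
Cross-multiplying the components: (t − (-6))·(3) = (-2)·(0).
Solving gives t = -6.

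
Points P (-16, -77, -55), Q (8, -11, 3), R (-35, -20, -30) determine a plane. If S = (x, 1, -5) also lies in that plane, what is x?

Coplanarity requires PQ · (PR × PS) = 0.
PQ = (24, 66, 58), PR = (-19, 57, 25); the triple product is linear in x with coefficient -1656 and constant term -28152.
Setting it to zero: x = -17.

-17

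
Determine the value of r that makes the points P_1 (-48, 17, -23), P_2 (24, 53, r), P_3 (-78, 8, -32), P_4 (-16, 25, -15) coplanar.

13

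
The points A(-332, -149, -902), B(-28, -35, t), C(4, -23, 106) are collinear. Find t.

10

Direction AC = (336, 126, 1008). From the x-coordinate of B, the parameter along the line is τ = (-28 − (-332))/336 = 19/21.
Then t = (-902) + 19/21·(1008) = 10.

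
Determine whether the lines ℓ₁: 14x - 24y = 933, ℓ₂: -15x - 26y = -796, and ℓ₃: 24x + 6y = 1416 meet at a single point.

No

Intersecting ℓ₁ and ℓ₂: solving the 2×2 system gives (x, y) = (21681/362, -2851/724).
Substitute into ℓ₃: (24)(21681/362) + (6)(-2851/724) = 511791/362.
But ℓ₃ requires 1416 ≠ 511791/362, so the three lines have no common point.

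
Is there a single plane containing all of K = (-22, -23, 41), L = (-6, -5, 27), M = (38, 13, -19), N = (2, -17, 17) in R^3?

The four points are coplanar iff the 3×3 determinant with rows KL, KM, KN is zero.
Rows: (16, 18, -14), (60, 36, -60), (24, 6, -24).
Expanding along the first row: (16)(-504) − (18)(0) + (-14)(-504) = -1008.
Nonzero ⇒ not coplanar.

No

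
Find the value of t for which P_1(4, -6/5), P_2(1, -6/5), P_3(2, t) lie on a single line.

-6/5

Collinearity: (P_3 − P_1) must be parallel to (P_2 − P_1) = (-3, 0).
Cross-multiplying the components: (t − (-6/5))·(-3) = (-2)·(0).
Solving gives t = -6/5.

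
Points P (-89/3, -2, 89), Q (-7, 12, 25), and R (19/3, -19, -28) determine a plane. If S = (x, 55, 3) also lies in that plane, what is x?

17/3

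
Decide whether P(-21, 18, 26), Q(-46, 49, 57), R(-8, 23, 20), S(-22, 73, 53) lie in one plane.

Yes

The four points are coplanar iff the 3×3 determinant with rows PQ, PR, PS is zero.
Rows: (-25, 31, 31), (13, 5, -6), (-1, 55, 27).
Expanding along the first row: (-25)(465) − (31)(345) + (31)(720) = 0.
Zero determinant ⇒ coplanar.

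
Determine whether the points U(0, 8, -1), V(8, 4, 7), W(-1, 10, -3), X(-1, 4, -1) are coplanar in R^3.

The four points are coplanar iff the 3×3 determinant with rows UV, UW, UX is zero.
Rows: (8, -4, 8), (-1, 2, -2), (-1, -4, 0).
Expanding along the first row: (8)(-8) − (-4)(-2) + (8)(6) = -24.
Nonzero ⇒ not coplanar.

No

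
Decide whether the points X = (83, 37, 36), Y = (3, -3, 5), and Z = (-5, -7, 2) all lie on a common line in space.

XY = (-80, -40, -31), XZ = (-88, -44, -34).
XY × XZ = (-4, 8, 0).
The cross product is nonzero, so the points do not lie on one line.

No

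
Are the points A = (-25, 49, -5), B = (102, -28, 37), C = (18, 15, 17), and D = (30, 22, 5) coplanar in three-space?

A normal to the plane through A, B, C is n = AB × AC = (-266, -988, -1007).
The plane has equation n·P = -36727. For D: n·D = -34751.
-34751 ≠ -36727, so D is off the plane.

No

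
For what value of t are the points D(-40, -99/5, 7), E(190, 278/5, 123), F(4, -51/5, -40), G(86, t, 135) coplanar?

26

The points are coplanar iff DE · (DF × DG) = 0.
Expanding, this is linear in t: (15914)t + (-413764) = 0.
So t = 26.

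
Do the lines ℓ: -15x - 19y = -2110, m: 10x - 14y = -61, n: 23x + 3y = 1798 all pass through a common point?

The three lines meet at one point iff the augmented coefficient matrix [aᵢ bᵢ cᵢ] has rank < 3, i.e. its determinant vanishes.
Here the determinant is 392.
Nonzero, so no common point exists.

No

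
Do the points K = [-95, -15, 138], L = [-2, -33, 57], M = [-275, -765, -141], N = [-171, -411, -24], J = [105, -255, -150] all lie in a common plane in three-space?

The plane through K, L, M has normal n = KL × KM = (-55728, 40527, -72990) and equation n·P = -5386365.
Checking the remaining points: n·N = -5375349, n·J = -5237325.
Since n·N = -5375349 ≠ -5386365, N is off the plane and the points are not all coplanar.

No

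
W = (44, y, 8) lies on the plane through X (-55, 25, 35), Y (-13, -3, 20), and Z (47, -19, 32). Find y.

A normal to the plane is n = XY × XZ = (-576, -1404, 1008).
W lies in the plane iff n · XW = 0.
This gives (-1404)y + (-49140) = 0, so y = -35.

-35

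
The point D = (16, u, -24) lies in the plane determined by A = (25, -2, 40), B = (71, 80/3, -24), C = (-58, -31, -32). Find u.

Coplanarity requires AB · (AC × AD) = 0.
AB = (46, 86/3, -64), AC = (-83, -29, -72); the triple product is linear in u with coefficient 8624 and constant term -43120/3.
Setting it to zero: u = 5/3.

5/3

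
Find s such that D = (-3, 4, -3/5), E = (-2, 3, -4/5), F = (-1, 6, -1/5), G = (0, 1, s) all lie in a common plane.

Coplanarity ⇔ det[DE; DF; DG] = 0.
Expanding, this is linear in s: (4)s + (24/5) = 0.
So s = -6/5.

-6/5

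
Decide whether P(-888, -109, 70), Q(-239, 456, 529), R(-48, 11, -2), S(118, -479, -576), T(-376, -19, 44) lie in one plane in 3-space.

No

The plane through P, Q, R has normal n = PQ × PR = (-95760, 432288, -396720) and equation n·X = 10145088.
Checking the remaining points: n·S = 10145088, n·T = 10336608.
Since n·T = 10336608 ≠ 10145088, T is off the plane and the points are not all coplanar.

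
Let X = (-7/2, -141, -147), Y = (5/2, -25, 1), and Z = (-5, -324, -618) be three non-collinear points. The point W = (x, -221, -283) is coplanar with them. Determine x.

The plane through X, Y, Z has equation −27552x + 2604y − 924z = -134904.
Substituting W: (-27552)x + (-313992) = -134904, so x = -13/2.

-13/2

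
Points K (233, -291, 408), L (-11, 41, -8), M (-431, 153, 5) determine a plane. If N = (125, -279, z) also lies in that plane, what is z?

438

The plane through K, L, M has equation 50908x + 177892y + 112112z = 5836688.
Substituting N: (112112)z + (-43268368) = 5836688, so z = 438.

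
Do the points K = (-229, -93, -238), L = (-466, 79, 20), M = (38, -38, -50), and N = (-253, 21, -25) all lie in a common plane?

A normal to the plane through K, L, M is n = KL × KM = (18146, 113442, -58959).
The plane has equation n·P = -673298. For N: n·N = -734681.
-734681 ≠ -673298, so N is off the plane.

No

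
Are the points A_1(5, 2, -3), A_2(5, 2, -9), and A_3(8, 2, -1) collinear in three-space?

A_1A_2 = (0, 0, -6), A_1A_3 = (3, 0, 2).
A_1A_2 × A_1A_3 = (0, -18, 0).
The cross product is nonzero, so the points do not lie on one line.

No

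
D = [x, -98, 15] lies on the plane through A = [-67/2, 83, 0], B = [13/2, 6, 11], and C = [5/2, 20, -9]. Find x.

125/2

A normal to the plane is n = AB × AC = (1386, 756, 252).
D lies in the plane iff n · AD = 0.
This gives (1386)x + (-86625) = 0, so x = 125/2.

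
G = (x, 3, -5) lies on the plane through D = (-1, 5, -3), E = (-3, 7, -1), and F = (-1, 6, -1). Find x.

1

A normal to the plane is n = DE × DF = (2, 4, -2).
G lies in the plane iff n · DG = 0.
This gives (2)x + (-2) = 0, so x = 1.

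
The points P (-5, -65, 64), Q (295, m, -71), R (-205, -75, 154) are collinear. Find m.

Direction PR = (-200, -10, 90). From the x-coordinate of Q, the parameter along the line is τ = (295 − (-5))/(-200) = -3/2.
Then m = (-65) + (-3/2)·(-10) = -50.

-50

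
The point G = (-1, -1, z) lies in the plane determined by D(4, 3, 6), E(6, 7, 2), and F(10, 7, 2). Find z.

10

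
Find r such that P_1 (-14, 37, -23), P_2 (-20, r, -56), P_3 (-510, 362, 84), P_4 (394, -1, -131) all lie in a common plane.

869/2

Coplanarity ⇔ det[P_1P_2; P_1P_3; P_1P_4] = 0.
Expanding, this is linear in r: (-9912)r + (4306764) = 0.
So r = 869/2.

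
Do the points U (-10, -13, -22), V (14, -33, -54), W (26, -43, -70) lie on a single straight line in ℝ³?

Yes

UV = (24, -20, -32), UW = (36, -30, -48).
UV × UW = (0, 0, 0).
The cross product vanishes, so the three points are collinear.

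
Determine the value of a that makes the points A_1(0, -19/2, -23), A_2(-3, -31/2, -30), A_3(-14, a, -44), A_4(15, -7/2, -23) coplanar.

Coplanarity ⇔ det[A_1A_2; A_1A_3; A_1A_4] = 0.
Expanding, this is linear in a: (105)a + (6195/2) = 0.
So a = -59/2.

-59/2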